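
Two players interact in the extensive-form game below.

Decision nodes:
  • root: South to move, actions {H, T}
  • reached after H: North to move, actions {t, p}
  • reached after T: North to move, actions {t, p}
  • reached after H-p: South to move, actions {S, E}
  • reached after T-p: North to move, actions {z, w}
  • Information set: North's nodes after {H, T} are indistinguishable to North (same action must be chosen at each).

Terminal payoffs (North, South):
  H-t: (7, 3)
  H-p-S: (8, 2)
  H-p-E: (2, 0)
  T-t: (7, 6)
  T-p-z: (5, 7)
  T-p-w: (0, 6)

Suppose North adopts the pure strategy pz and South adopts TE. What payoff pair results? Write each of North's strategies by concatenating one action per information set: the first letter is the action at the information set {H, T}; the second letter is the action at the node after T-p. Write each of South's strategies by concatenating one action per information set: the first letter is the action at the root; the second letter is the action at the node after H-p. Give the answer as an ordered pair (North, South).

Trace the play path from the root:
  South plays T
  North plays p at [T]
  North plays z at [T-p]
→ terminal payoff (5, 7).
(South's choice at the node after H-p is never reached on this path, so it doesn't affect the outcome.)

(5, 7)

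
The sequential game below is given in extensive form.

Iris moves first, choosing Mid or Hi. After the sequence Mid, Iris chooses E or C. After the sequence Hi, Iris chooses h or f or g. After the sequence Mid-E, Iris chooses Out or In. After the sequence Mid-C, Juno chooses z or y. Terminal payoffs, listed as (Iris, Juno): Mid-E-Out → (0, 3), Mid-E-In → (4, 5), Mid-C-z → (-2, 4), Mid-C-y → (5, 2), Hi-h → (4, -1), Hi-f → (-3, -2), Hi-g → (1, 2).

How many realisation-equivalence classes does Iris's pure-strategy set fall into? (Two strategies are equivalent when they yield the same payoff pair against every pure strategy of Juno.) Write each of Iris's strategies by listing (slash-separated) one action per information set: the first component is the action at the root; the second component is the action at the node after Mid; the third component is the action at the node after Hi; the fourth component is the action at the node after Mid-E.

6

Iris has 24 pure strategies: Mid/E/h/Out, Mid/E/h/In, Mid/E/f/Out, Mid/E/f/In, Mid/E/g/Out, Mid/E/g/In, Mid/C/h/Out, Mid/C/h/In, Mid/C/f/Out, Mid/C/f/In, Mid/C/g/Out, Mid/C/g/In, Hi/E/h/Out, Hi/E/h/In, Hi/E/f/Out, Hi/E/f/In, Hi/E/g/Out, Hi/E/g/In, Hi/C/h/Out, Hi/C/h/In, Hi/C/f/Out, Hi/C/f/In, Hi/C/g/Out, Hi/C/g/In. Columns: z, y.
{Mid/E/h/Out, Mid/E/f/Out, Mid/E/g/Out} → row (0,3) (0,3)
{Mid/E/h/In, Mid/E/f/In, Mid/E/g/In} → row (4,5) (4,5)
{Mid/C/h/Out, Mid/C/h/In, Mid/C/f/Out, Mid/C/f/In, Mid/C/g/Out, Mid/C/g/In} → row (-2,4) (5,2)
{Hi/E/h/Out, Hi/E/h/In, Hi/C/h/Out, Hi/C/h/In} → row (4,-1) (4,-1)
{Hi/E/f/Out, Hi/E/f/In, Hi/C/f/Out, Hi/C/f/In} → row (-3,-2) (-3,-2)
{Hi/E/g/Out, Hi/E/g/In, Hi/C/g/Out, Hi/C/g/In} → row (1,2) (1,2)
That's 6 distinct rows out of 24 strategies.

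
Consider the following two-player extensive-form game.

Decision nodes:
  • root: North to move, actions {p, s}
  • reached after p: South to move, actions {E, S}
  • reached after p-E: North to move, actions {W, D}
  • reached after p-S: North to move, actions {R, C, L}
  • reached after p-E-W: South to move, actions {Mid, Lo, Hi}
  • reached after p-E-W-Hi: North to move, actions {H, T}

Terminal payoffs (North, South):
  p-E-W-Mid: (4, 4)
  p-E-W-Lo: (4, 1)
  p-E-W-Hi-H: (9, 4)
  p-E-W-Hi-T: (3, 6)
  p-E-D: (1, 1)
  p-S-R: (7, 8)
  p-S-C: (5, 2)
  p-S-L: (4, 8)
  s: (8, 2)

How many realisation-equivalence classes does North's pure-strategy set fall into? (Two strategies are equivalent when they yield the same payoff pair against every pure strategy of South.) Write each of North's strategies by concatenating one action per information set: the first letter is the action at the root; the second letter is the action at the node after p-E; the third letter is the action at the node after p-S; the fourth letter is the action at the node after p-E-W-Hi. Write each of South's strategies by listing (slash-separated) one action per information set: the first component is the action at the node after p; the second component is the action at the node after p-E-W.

North has 24 pure strategies: pWRH, pWRT, pWCH, pWCT, pWLH, pWLT, pDRH, pDRT, pDCH, pDCT, pDLH, pDLT, sWRH, sWRT, sWCH, sWCT, sWLH, sWLT, sDRH, sDRT, sDCH, sDCT, sDLH, sDLT. Columns: E/Mid, E/Lo, E/Hi, S/Mid, S/Lo, S/Hi.
{pWRH} → row (4,4) (4,1) (9,4) (7,8) (7,8) (7,8)
{pWRT} → row (4,4) (4,1) (3,6) (7,8) (7,8) (7,8)
{pWCH} → row (4,4) (4,1) (9,4) (5,2) (5,2) (5,2)
{pWCT} → row (4,4) (4,1) (3,6) (5,2) (5,2) (5,2)
{pWLH} → row (4,4) (4,1) (9,4) (4,8) (4,8) (4,8)
{pWLT} → row (4,4) (4,1) (3,6) (4,8) (4,8) (4,8)
{pDRH, pDRT} → row (1,1) (1,1) (1,1) (7,8) (7,8) (7,8)
{pDCH, pDCT} → row (1,1) (1,1) (1,1) (5,2) (5,2) (5,2)
{pDLH, pDLT} → row (1,1) (1,1) (1,1) (4,8) (4,8) (4,8)
{sWRH, sWRT, sWCH, sWCT, sWLH, sWLT, sDRH, sDRT, sDCH, sDCT, sDLH, sDLT} → row (8,2) (8,2) (8,2) (8,2) (8,2) (8,2)
That's 10 distinct rows out of 24 strategies.

10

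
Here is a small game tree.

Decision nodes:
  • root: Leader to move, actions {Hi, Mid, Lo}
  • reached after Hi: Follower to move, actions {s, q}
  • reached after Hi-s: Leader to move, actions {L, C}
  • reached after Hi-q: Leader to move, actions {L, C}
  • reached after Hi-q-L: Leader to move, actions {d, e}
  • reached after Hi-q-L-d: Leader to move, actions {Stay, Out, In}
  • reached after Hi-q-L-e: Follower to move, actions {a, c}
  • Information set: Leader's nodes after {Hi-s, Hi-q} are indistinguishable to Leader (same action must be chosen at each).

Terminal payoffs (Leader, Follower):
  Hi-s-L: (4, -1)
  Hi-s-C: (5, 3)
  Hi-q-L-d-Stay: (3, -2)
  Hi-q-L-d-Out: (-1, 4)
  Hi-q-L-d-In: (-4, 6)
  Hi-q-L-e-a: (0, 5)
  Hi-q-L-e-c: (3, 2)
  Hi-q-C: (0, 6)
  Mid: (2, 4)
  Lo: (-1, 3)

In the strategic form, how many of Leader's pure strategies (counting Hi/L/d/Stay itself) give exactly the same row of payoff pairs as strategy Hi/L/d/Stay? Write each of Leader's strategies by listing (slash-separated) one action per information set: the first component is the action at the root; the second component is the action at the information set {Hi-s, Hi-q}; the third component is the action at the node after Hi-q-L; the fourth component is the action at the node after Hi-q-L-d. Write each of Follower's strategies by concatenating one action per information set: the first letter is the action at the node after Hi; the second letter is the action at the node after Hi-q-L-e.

Row for Hi/L/d/Stay (columns sa, sc, qa, qc): (4,-1) (4,-1) (3,-2) (3,-2).
Every one of Leader's information sets is on the play path for some reply by Follower when Leader follows Hi/L/d/Stay.
Changing the action at any of them therefore changes at least one column, so only Hi/L/d/Stay itself gives this row.

1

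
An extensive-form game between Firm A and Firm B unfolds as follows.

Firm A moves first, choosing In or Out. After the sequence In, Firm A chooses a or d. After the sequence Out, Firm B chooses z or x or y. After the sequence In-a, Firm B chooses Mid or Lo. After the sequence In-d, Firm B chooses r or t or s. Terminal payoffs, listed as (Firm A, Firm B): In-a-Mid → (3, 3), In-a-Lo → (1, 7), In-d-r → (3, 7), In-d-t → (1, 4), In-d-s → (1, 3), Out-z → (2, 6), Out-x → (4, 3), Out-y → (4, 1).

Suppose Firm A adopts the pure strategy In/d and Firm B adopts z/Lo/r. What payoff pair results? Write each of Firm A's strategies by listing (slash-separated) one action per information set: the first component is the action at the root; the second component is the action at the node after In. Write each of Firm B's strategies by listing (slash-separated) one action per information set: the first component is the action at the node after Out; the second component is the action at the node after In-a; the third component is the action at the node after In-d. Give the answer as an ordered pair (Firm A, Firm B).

(3, 7)

Trace the play path from the root:
  Firm A plays In
  Firm A plays d at [In]
  Firm B plays r at [In-d]
→ terminal payoff (3, 7).
(Firm B's choice at the node after Out is never reached on this path, so it doesn't affect the outcome.)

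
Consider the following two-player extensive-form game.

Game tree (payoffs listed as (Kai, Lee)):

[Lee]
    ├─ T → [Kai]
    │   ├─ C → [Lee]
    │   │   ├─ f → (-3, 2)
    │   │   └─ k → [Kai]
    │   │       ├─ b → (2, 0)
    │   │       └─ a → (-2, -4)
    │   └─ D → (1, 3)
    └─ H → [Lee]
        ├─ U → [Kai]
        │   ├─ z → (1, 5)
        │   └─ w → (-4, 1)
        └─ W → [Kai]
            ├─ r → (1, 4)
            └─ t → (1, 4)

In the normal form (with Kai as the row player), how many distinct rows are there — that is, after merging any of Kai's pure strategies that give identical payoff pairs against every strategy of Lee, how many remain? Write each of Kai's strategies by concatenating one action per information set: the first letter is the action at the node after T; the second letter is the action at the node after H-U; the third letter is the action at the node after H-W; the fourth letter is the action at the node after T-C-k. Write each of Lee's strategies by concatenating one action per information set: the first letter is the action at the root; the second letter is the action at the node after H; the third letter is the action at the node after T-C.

6

Kai has 16 pure strategies: Czrb, Czra, Cztb, Czta, Cwrb, Cwra, Cwtb, Cwta, Dzrb, Dzra, Dztb, Dzta, Dwrb, Dwra, Dwtb, Dwta. Columns: TUf, TUk, TWf, TWk, HUf, HUk, HWf, HWk.
{Czrb, Cztb} → row (-3,2) (2,0) (-3,2) (2,0) (1,5) (1,5) (1,4) (1,4)
{Czra, Czta} → row (-3,2) (-2,-4) (-3,2) (-2,-4) (1,5) (1,5) (1,4) (1,4)
{Cwrb, Cwtb} → row (-3,2) (2,0) (-3,2) (2,0) (-4,1) (-4,1) (1,4) (1,4)
{Cwra, Cwta} → row (-3,2) (-2,-4) (-3,2) (-2,-4) (-4,1) (-4,1) (1,4) (1,4)
{Dzrb, Dzra, Dztb, Dzta} → row (1,3) (1,3) (1,3) (1,3) (1,5) (1,5) (1,4) (1,4)
{Dwrb, Dwra, Dwtb, Dwta} → row (1,3) (1,3) (1,3) (1,3) (-4,1) (-4,1) (1,4) (1,4)
That's 6 distinct rows out of 16 strategies.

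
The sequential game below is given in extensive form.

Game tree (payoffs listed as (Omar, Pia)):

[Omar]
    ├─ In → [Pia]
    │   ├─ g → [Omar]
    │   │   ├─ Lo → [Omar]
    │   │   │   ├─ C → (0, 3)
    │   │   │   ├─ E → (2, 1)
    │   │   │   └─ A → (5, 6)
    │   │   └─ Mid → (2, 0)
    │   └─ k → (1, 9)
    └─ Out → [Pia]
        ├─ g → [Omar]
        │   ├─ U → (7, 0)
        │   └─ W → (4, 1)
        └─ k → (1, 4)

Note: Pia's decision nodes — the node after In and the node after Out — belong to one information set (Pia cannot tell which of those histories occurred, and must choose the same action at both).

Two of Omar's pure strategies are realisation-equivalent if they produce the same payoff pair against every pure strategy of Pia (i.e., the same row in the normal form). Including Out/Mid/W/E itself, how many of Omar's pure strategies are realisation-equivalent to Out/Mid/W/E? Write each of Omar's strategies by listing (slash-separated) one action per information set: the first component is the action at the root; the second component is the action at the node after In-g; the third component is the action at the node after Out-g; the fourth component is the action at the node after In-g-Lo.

Row for Out/Mid/W/E (columns g, k): (4,1) (1,4).
Under Out/Mid/W/E, Omar's choice at the node after In-g and at the node after In-g-Lo can never be reached regardless of what Pia does, so varying those choices leaves every outcome unchanged.
Holding the reachable choices fixed and varying the unreachable ones freely already gives 2 × 3 = 6 equivalent strategies.
No other strategy reproduces this row, so those 6 are the full class: Out/Lo/W/C, Out/Lo/W/E, Out/Lo/W/A, Out/Mid/W/C, Out/Mid/W/E, Out/Mid/W/A.

6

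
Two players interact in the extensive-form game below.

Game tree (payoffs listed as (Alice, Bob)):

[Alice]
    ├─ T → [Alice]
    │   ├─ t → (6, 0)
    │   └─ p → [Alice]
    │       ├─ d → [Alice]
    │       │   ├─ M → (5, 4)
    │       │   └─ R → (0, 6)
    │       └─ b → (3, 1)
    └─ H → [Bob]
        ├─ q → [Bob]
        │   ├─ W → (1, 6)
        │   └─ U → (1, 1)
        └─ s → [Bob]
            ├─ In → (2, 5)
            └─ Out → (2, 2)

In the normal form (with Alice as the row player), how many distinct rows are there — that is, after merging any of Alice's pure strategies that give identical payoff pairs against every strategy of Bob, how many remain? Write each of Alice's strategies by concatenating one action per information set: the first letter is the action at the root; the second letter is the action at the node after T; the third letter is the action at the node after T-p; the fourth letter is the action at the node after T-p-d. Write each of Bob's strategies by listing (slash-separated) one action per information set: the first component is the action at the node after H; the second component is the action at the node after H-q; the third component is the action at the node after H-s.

Alice has 16 pure strategies: TtdM, TtdR, TtbM, TtbR, TpdM, TpdR, TpbM, TpbR, HtdM, HtdR, HtbM, HtbR, HpdM, HpdR, HpbM, HpbR. Columns: q/W/In, q/W/Out, q/U/In, q/U/Out, s/W/In, s/W/Out, s/U/In, s/U/Out.
{TtdM, TtdR, TtbM, TtbR} → row (6,0) (6,0) (6,0) (6,0) (6,0) (6,0) (6,0) (6,0)
{TpdM} → row (5,4) (5,4) (5,4) (5,4) (5,4) (5,4) (5,4) (5,4)
{TpdR} → row (0,6) (0,6) (0,6) (0,6) (0,6) (0,6) (0,6) (0,6)
{TpbM, TpbR} → row (3,1) (3,1) (3,1) (3,1) (3,1) (3,1) (3,1) (3,1)
{HtdM, HtdR, HtbM, HtbR, HpdM, HpdR, HpbM, HpbR} → row (1,6) (1,6) (1,1) (1,1) (2,5) (2,2) (2,5) (2,2)
That's 5 distinct rows out of 16 strategies.

5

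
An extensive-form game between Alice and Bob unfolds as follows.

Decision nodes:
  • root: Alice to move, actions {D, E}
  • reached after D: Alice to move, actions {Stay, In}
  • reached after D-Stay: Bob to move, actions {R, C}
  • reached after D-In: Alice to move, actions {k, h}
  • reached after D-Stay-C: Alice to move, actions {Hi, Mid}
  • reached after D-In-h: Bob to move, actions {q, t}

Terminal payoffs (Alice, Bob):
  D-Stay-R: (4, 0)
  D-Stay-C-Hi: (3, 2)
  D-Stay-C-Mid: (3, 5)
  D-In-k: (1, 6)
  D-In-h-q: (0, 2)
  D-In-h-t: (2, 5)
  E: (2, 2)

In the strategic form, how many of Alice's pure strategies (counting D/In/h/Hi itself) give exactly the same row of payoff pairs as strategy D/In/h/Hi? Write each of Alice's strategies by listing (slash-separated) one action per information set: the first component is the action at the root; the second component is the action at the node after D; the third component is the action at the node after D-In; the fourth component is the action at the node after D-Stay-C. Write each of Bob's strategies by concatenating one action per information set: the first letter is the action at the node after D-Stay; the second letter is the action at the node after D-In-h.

2

Row for D/In/h/Hi (columns Rq, Rt, Cq, Ct): (0,2) (2,5) (0,2) (2,5).
Under D/In/h/Hi, Alice's choice at the node after D-Stay-C can never be reached regardless of what Bob does, so varying those choices leaves every outcome unchanged.
Holding the reachable choices fixed and varying the unreachable one freely already gives 2 equivalent strategies.
No other strategy reproduces this row, so those 2 are the full class: D/In/h/Hi, D/In/h/Mid.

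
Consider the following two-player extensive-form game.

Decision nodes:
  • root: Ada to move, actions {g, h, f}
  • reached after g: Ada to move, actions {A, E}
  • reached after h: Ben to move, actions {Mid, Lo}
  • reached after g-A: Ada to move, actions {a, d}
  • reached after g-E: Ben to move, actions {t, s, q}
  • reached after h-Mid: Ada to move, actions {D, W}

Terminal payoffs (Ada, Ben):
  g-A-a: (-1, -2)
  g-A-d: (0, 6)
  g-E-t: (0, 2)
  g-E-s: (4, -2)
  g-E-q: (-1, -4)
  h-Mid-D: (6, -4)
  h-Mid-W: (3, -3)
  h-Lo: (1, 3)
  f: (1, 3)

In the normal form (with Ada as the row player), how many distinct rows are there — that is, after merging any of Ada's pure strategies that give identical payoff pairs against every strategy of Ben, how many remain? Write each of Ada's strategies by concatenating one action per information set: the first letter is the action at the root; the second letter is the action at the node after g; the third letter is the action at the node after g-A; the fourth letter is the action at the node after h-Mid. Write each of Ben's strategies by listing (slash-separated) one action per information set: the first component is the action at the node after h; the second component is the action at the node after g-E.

6

Ada has 24 pure strategies: gAaD, gAaW, gAdD, gAdW, gEaD, gEaW, gEdD, gEdW, hAaD, hAaW, hAdD, hAdW, hEaD, hEaW, hEdD, hEdW, fAaD, fAaW, fAdD, fAdW, fEaD, fEaW, fEdD, fEdW. Columns: Mid/t, Mid/s, Mid/q, Lo/t, Lo/s, Lo/q.
{gAaD, gAaW} → row (-1,-2) (-1,-2) (-1,-2) (-1,-2) (-1,-2) (-1,-2)
{gAdD, gAdW} → row (0,6) (0,6) (0,6) (0,6) (0,6) (0,6)
{gEaD, gEaW, gEdD, gEdW} → row (0,2) (4,-2) (-1,-4) (0,2) (4,-2) (-1,-4)
{hAaD, hAdD, hEaD, hEdD} → row (6,-4) (6,-4) (6,-4) (1,3) (1,3) (1,3)
{hAaW, hAdW, hEaW, hEdW} → row (3,-3) (3,-3) (3,-3) (1,3) (1,3) (1,3)
{fAaD, fAaW, fAdD, fAdW, fEaD, fEaW, fEdD, fEdW} → row (1,3) (1,3) (1,3) (1,3) (1,3) (1,3)
That's 6 distinct rows out of 24 strategies.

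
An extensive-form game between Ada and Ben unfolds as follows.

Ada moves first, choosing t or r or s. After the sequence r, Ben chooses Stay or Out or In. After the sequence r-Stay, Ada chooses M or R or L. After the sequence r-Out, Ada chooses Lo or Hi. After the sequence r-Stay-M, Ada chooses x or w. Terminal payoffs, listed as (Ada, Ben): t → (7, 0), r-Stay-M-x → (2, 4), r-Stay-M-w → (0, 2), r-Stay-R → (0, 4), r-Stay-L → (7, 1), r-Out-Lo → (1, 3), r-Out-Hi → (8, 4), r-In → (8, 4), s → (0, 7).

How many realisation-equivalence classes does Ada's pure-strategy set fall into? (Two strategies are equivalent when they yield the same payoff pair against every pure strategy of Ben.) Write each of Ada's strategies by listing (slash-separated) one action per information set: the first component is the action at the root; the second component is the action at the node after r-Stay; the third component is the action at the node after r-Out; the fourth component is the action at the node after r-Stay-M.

10

Ada has 36 pure strategies: t/M/Lo/x, t/M/Lo/w, t/M/Hi/x, t/M/Hi/w, t/R/Lo/x, t/R/Lo/w, t/R/Hi/x, t/R/Hi/w, t/L/Lo/x, t/L/Lo/w, t/L/Hi/x, t/L/Hi/w, r/M/Lo/x, r/M/Lo/w, r/M/Hi/x, r/M/Hi/w, r/R/Lo/x, r/R/Lo/w, r/R/Hi/x, r/R/Hi/w, r/L/Lo/x, r/L/Lo/w, r/L/Hi/x, r/L/Hi/w, s/M/Lo/x, s/M/Lo/w, s/M/Hi/x, s/M/Hi/w, s/R/Lo/x, s/R/Lo/w, s/R/Hi/x, s/R/Hi/w, s/L/Lo/x, s/L/Lo/w, s/L/Hi/x, s/L/Hi/w. Columns: Stay, Out, In.
{t/M/Lo/x, t/M/Lo/w, t/M/Hi/x, t/M/Hi/w, t/R/Lo/x, t/R/Lo/w, t/R/Hi/x, t/R/Hi/w, t/L/Lo/x, t/L/Lo/w, t/L/Hi/x, t/L/Hi/w} → row (7,0) (7,0) (7,0)
{r/M/Lo/x} → row (2,4) (1,3) (8,4)
{r/M/Lo/w} → row (0,2) (1,3) (8,4)
{r/M/Hi/x} → row (2,4) (8,4) (8,4)
{r/M/Hi/w} → row (0,2) (8,4) (8,4)
{r/R/Lo/x, r/R/Lo/w} → row (0,4) (1,3) (8,4)
{r/R/Hi/x, r/R/Hi/w} → row (0,4) (8,4) (8,4)
{r/L/Lo/x, r/L/Lo/w} → row (7,1) (1,3) (8,4)
{r/L/Hi/x, r/L/Hi/w} → row (7,1) (8,4) (8,4)
{s/M/Lo/x, s/M/Lo/w, s/M/Hi/x, s/M/Hi/w, s/R/Lo/x, s/R/Lo/w, s/R/Hi/x, s/R/Hi/w, s/L/Lo/x, s/L/Lo/w, s/L/Hi/x, s/L/Hi/w} → row (0,7) (0,7) (0,7)
That's 10 distinct rows out of 36 strategies.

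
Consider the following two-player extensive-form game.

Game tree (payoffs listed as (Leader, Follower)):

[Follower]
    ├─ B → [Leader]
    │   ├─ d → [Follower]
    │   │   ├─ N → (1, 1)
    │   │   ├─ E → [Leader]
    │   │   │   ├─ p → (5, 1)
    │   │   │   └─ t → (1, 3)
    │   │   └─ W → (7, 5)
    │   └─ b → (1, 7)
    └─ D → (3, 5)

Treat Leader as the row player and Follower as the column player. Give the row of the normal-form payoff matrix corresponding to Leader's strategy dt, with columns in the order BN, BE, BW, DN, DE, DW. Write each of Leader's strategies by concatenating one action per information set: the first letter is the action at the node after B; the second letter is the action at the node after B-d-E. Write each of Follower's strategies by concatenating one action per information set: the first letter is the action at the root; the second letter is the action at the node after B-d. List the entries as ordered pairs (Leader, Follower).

vs BN: Follower plays B → Leader plays d at [B] → Follower plays N at [B-d] → (1, 1)
vs BE: Follower plays B → Leader plays d at [B] → Follower plays E at [B-d] → Leader plays t at [B-d-E] → (1, 3)
vs BW: Follower plays B → Leader plays d at [B] → Follower plays W at [B-d] → (7, 5)
vs DN: Follower plays D → (3, 5)
vs DE: Follower plays D → (3, 5)
vs DW: Follower plays D → (3, 5)

(1,1) (1,3) (7,5) (3,5) (3,5) (3,5)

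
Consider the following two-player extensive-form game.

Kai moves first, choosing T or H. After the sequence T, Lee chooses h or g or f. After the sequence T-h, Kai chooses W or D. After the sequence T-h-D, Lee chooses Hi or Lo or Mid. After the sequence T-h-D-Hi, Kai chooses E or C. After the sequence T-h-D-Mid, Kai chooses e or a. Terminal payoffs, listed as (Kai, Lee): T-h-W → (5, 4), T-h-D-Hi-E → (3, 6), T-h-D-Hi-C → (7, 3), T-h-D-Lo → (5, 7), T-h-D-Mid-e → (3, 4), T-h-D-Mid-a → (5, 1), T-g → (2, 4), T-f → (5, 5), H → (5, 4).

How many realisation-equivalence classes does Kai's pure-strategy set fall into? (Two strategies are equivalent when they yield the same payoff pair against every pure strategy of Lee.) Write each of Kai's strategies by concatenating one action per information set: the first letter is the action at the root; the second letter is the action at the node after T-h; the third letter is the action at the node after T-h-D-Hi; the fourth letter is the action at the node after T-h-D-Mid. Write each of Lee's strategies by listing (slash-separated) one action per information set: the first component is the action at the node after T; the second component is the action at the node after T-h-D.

Kai has 16 pure strategies: TWEe, TWEa, TWCe, TWCa, TDEe, TDEa, TDCe, TDCa, HWEe, HWEa, HWCe, HWCa, HDEe, HDEa, HDCe, HDCa. Columns: h/Hi, h/Lo, h/Mid, g/Hi, g/Lo, g/Mid, f/Hi, f/Lo, f/Mid.
{TWEe, TWEa, TWCe, TWCa} → row (5,4) (5,4) (5,4) (2,4) (2,4) (2,4) (5,5) (5,5) (5,5)
{TDEe} → row (3,6) (5,7) (3,4) (2,4) (2,4) (2,4) (5,5) (5,5) (5,5)
{TDEa} → row (3,6) (5,7) (5,1) (2,4) (2,4) (2,4) (5,5) (5,5) (5,5)
{TDCe} → row (7,3) (5,7) (3,4) (2,4) (2,4) (2,4) (5,5) (5,5) (5,5)
{TDCa} → row (7,3) (5,7) (5,1) (2,4) (2,4) (2,4) (5,5) (5,5) (5,5)
{HWEe, HWEa, HWCe, HWCa, HDEe, HDEa, HDCe, HDCa} → row (5,4) (5,4) (5,4) (5,4) (5,4) (5,4) (5,4) (5,4) (5,4)
That's 6 distinct rows out of 16 strategies.

6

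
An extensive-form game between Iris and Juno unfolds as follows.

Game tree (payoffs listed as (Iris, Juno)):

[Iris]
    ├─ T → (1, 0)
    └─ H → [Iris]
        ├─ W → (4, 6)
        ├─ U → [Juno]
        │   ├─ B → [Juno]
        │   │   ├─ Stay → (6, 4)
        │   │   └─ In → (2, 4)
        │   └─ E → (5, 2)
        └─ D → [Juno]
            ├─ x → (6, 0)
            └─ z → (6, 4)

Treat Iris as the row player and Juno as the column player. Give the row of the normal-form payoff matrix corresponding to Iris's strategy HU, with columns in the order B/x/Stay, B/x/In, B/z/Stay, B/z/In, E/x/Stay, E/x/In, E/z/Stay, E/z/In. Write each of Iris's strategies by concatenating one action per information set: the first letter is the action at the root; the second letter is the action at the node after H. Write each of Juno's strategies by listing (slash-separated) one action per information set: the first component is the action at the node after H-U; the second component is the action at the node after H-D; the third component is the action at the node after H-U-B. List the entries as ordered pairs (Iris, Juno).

vs B/x/Stay: Iris plays H → Iris plays U at [H] → Juno plays B at [H-U] → Juno plays Stay at [H-U-B] → (6, 4)
vs B/x/In: Iris plays H → Iris plays U at [H] → Juno plays B at [H-U] → Juno plays In at [H-U-B] → (2, 4)
vs B/z/Stay: Iris plays H → Iris plays U at [H] → Juno plays B at [H-U] → Juno plays Stay at [H-U-B] → (6, 4)
vs B/z/In: Iris plays H → Iris plays U at [H] → Juno plays B at [H-U] → Juno plays In at [H-U-B] → (2, 4)
vs E/x/Stay: Iris plays H → Iris plays U at [H] → Juno plays E at [H-U] → (5, 2)
vs E/x/In: Iris plays H → Iris plays U at [H] → Juno plays E at [H-U] → (5, 2)
vs E/z/Stay: Iris plays H → Iris plays U at [H] → Juno plays E at [H-U] → (5, 2)
vs E/z/In: Iris plays H → Iris plays U at [H] → Juno plays E at [H-U] → (5, 2)

(6,4) (2,4) (6,4) (2,4) (5,2) (5,2) (5,2) (5,2)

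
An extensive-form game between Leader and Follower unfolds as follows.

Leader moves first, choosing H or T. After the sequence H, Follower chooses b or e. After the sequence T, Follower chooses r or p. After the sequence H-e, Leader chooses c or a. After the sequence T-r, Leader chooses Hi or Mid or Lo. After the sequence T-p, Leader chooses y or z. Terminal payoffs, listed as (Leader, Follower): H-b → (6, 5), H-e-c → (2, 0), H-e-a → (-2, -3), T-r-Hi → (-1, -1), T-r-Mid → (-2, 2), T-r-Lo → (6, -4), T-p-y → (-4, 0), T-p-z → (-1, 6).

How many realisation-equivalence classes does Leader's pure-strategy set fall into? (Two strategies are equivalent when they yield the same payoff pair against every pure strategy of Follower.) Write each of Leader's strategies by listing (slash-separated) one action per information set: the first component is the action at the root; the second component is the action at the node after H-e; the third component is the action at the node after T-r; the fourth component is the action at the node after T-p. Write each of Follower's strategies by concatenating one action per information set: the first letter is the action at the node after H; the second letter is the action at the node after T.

8

Leader has 24 pure strategies: H/c/Hi/y, H/c/Hi/z, H/c/Mid/y, H/c/Mid/z, H/c/Lo/y, H/c/Lo/z, H/a/Hi/y, H/a/Hi/z, H/a/Mid/y, H/a/Mid/z, H/a/Lo/y, H/a/Lo/z, T/c/Hi/y, T/c/Hi/z, T/c/Mid/y, T/c/Mid/z, T/c/Lo/y, T/c/Lo/z, T/a/Hi/y, T/a/Hi/z, T/a/Mid/y, T/a/Mid/z, T/a/Lo/y, T/a/Lo/z. Columns: br, bp, er, ep.
{H/c/Hi/y, H/c/Hi/z, H/c/Mid/y, H/c/Mid/z, H/c/Lo/y, H/c/Lo/z} → row (6,5) (6,5) (2,0) (2,0)
{H/a/Hi/y, H/a/Hi/z, H/a/Mid/y, H/a/Mid/z, H/a/Lo/y, H/a/Lo/z} → row (6,5) (6,5) (-2,-3) (-2,-3)
{T/c/Hi/y, T/a/Hi/y} → row (-1,-1) (-4,0) (-1,-1) (-4,0)
{T/c/Hi/z, T/a/Hi/z} → row (-1,-1) (-1,6) (-1,-1) (-1,6)
{T/c/Mid/y, T/a/Mid/y} → row (-2,2) (-4,0) (-2,2) (-4,0)
{T/c/Mid/z, T/a/Mid/z} → row (-2,2) (-1,6) (-2,2) (-1,6)
{T/c/Lo/y, T/a/Lo/y} → row (6,-4) (-4,0) (6,-4) (-4,0)
{T/c/Lo/z, T/a/Lo/z} → row (6,-4) (-1,6) (6,-4) (-1,6)
That's 8 distinct rows out of 24 strategies.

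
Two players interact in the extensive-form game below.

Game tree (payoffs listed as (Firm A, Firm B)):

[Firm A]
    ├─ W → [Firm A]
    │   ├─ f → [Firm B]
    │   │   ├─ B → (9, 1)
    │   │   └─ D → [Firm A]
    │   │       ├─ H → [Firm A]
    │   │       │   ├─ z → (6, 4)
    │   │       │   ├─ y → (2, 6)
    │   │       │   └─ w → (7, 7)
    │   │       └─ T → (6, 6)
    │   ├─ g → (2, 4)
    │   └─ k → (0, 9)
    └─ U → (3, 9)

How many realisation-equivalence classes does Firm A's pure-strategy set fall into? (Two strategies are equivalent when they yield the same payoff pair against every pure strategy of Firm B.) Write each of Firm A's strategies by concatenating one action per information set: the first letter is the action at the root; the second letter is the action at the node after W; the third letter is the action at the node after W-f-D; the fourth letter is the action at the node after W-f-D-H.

7

Firm A has 36 pure strategies: WfHz, WfHy, WfHw, WfTz, WfTy, WfTw, WgHz, WgHy, WgHw, WgTz, WgTy, WgTw, WkHz, WkHy, WkHw, WkTz, WkTy, WkTw, UfHz, UfHy, UfHw, UfTz, UfTy, UfTw, UgHz, UgHy, UgHw, UgTz, UgTy, UgTw, UkHz, UkHy, UkHw, UkTz, UkTy, UkTw. Columns: B, D.
{WfHz} → row (9,1) (6,4)
{WfHy} → row (9,1) (2,6)
{WfHw} → row (9,1) (7,7)
{WfTz, WfTy, WfTw} → row (9,1) (6,6)
{WgHz, WgHy, WgHw, WgTz, WgTy, WgTw} → row (2,4) (2,4)
{WkHz, WkHy, WkHw, WkTz, WkTy, WkTw} → row (0,9) (0,9)
{UfHz, UfHy, UfHw, UfTz, UfTy, UfTw, UgHz, UgHy, UgHw, UgTz, UgTy, UgTw, UkHz, UkHy, UkHw, UkTz, UkTy, UkTw} → row (3,9) (3,9)
That's 7 distinct rows out of 36 strategies.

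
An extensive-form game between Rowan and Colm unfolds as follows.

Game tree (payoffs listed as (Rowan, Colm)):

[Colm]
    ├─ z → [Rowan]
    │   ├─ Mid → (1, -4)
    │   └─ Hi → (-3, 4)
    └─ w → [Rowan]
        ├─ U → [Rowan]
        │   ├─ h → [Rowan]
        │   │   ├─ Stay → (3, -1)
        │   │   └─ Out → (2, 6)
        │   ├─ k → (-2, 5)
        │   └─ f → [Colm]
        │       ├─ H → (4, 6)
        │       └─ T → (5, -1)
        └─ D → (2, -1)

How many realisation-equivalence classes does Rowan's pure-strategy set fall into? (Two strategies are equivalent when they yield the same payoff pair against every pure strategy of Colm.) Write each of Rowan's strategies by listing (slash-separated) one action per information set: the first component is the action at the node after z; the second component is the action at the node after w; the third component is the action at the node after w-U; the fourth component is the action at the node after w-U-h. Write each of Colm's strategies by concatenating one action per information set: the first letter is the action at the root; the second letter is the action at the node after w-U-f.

10

Rowan has 24 pure strategies: Mid/U/h/Stay, Mid/U/h/Out, Mid/U/k/Stay, Mid/U/k/Out, Mid/U/f/Stay, Mid/U/f/Out, Mid/D/h/Stay, Mid/D/h/Out, Mid/D/k/Stay, Mid/D/k/Out, Mid/D/f/Stay, Mid/D/f/Out, Hi/U/h/Stay, Hi/U/h/Out, Hi/U/k/Stay, Hi/U/k/Out, Hi/U/f/Stay, Hi/U/f/Out, Hi/D/h/Stay, Hi/D/h/Out, Hi/D/k/Stay, Hi/D/k/Out, Hi/D/f/Stay, Hi/D/f/Out. Columns: zH, zT, wH, wT.
{Mid/U/h/Stay} → row (1,-4) (1,-4) (3,-1) (3,-1)
{Mid/U/h/Out} → row (1,-4) (1,-4) (2,6) (2,6)
{Mid/U/k/Stay, Mid/U/k/Out} → row (1,-4) (1,-4) (-2,5) (-2,5)
{Mid/U/f/Stay, Mid/U/f/Out} → row (1,-4) (1,-4) (4,6) (5,-1)
{Mid/D/h/Stay, Mid/D/h/Out, Mid/D/k/Stay, Mid/D/k/Out, Mid/D/f/Stay, Mid/D/f/Out} → row (1,-4) (1,-4) (2,-1) (2,-1)
{Hi/U/h/Stay} → row (-3,4) (-3,4) (3,-1) (3,-1)
{Hi/U/h/Out} → row (-3,4) (-3,4) (2,6) (2,6)
{Hi/U/k/Stay, Hi/U/k/Out} → row (-3,4) (-3,4) (-2,5) (-2,5)
{Hi/U/f/Stay, Hi/U/f/Out} → row (-3,4) (-3,4) (4,6) (5,-1)
{Hi/D/h/Stay, Hi/D/h/Out, Hi/D/k/Stay, Hi/D/k/Out, Hi/D/f/Stay, Hi/D/f/Out} → row (-3,4) (-3,4) (2,-1) (2,-1)
That's 10 distinct rows out of 24 strategies.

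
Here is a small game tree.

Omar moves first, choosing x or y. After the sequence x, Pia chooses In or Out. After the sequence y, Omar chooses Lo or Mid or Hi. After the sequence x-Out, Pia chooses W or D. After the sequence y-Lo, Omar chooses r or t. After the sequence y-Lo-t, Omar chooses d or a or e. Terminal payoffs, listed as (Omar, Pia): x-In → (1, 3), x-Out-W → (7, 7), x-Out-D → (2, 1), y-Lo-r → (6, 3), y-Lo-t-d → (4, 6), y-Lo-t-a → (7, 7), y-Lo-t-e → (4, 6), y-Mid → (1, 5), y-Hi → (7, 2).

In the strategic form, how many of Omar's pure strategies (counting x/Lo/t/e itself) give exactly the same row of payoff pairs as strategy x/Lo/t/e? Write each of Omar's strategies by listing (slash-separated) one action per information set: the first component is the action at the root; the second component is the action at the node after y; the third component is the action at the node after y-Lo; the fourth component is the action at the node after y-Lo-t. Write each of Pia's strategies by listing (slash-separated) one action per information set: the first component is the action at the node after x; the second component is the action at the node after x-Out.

18

Row for x/Lo/t/e (columns In/W, In/D, Out/W, Out/D): (1,3) (1,3) (7,7) (2,1).
Under x/Lo/t/e, Omar's choice at the node after y and at the node after y-Lo and at the node after y-Lo-t can never be reached regardless of what Pia does, so varying those choices leaves every outcome unchanged.
Holding the reachable choices fixed and varying the unreachable ones freely already gives 3 × 2 × 3 = 18 equivalent strategies.
No other strategy reproduces this row, so those 18 are the full class: x/Lo/r/d, x/Lo/r/a, x/Lo/r/e, x/Lo/t/d, x/Lo/t/a, x/Lo/t/e, x/Mid/r/d, x/Mid/r/a, x/Mid/r/e, x/Mid/t/d, x/Mid/t/a, x/Mid/t/e, x/Hi/r/d, x/Hi/r/a, x/Hi/r/e, x/Hi/t/d, x/Hi/t/a, x/Hi/t/e.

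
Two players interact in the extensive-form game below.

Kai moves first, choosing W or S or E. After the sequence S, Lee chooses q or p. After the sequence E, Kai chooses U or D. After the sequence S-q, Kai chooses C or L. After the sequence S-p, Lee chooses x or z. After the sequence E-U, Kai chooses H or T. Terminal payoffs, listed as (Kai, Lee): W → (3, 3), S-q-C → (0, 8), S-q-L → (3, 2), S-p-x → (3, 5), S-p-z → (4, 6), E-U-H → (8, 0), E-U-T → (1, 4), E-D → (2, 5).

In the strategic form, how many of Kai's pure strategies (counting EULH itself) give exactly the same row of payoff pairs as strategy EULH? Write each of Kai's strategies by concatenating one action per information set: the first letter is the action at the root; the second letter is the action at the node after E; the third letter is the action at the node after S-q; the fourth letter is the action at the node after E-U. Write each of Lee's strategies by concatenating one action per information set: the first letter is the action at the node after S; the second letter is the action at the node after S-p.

2

Row for EULH (columns qx, qz, px, pz): (8,0) (8,0) (8,0) (8,0).
Under EULH, Kai's choice at the node after S-q can never be reached regardless of what Lee does, so varying those choices leaves every outcome unchanged.
Holding the reachable choices fixed and varying the unreachable one freely already gives 2 equivalent strategies.
No other strategy reproduces this row, so those 2 are the full class: EUCH, EULH.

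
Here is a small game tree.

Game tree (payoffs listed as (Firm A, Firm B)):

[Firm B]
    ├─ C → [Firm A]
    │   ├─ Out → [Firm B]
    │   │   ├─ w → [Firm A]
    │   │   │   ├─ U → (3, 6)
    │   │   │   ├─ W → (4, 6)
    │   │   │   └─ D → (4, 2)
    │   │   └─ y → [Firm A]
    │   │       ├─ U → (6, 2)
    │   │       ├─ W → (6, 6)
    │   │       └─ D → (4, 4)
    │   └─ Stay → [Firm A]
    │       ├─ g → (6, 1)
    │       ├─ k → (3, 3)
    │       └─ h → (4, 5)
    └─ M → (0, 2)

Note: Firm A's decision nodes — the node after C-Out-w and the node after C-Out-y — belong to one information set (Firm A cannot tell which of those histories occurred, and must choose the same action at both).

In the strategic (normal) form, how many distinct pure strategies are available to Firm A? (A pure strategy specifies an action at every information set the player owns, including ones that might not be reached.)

Firm A owns the node after C with actions {Out, Stay} — two choices.
Firm A owns the node after C-Stay with actions {g, k, h} — three choices.
Firm A owns the information set {C-Out-w, C-Out-y} with actions {U, W, D} — three choices.
A pure strategy fixes one action at each information set independently, so the count is the product 2 × 3 × 3 = 18.
(For reference, Firm B has 4 pure strategies, giving a 18×4 normal-form matrix.)

18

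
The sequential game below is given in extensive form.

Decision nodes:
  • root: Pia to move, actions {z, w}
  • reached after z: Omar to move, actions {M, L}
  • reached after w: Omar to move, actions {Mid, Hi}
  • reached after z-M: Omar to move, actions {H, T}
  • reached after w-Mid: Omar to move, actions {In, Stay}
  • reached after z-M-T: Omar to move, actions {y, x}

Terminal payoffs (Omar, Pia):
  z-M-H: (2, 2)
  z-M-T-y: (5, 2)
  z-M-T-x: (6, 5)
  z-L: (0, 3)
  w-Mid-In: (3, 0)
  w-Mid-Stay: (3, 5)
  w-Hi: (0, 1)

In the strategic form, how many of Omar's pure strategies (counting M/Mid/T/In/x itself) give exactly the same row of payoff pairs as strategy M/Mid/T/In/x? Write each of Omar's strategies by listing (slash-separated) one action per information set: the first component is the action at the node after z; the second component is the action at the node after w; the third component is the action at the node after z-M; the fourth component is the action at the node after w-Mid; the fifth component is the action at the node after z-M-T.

1

Row for M/Mid/T/In/x (columns z, w): (6,5) (3,0).
Every one of Omar's information sets is on the play path for some reply by Pia when Omar follows M/Mid/T/In/x.
Changing the action at any of them therefore changes at least one column, so only M/Mid/T/In/x itself gives this row.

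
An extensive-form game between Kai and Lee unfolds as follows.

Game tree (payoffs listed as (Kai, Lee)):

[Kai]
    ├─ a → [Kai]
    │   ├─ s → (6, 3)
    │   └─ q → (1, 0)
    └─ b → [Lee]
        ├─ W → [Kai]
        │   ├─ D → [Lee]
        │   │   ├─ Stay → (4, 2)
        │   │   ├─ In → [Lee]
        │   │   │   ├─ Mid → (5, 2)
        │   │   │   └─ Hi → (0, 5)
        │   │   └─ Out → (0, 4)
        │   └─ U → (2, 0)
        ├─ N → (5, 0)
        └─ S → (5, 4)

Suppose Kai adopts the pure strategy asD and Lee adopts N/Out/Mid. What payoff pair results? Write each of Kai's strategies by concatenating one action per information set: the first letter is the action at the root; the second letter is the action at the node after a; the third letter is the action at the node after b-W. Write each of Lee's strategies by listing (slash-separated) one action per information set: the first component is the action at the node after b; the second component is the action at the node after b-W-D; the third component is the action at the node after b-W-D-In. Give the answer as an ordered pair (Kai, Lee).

Trace the play path from the root:
  Kai plays a
  Kai plays s at [a]
→ terminal payoff (6, 3).
(Kai's choice at the node after b-W is never reached on this path, so it doesn't affect the outcome.)

(6, 3)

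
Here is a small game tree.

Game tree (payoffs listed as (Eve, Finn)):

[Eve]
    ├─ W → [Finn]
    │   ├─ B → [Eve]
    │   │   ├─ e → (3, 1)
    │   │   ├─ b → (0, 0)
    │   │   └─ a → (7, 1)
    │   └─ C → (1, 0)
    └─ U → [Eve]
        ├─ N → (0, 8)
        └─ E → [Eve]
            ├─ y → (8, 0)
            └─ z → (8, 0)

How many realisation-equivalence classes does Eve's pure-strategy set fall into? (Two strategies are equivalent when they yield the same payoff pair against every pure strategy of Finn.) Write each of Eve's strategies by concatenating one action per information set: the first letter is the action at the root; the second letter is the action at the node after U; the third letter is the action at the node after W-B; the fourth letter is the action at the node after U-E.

Eve has 24 pure strategies: WNey, WNez, WNby, WNbz, WNay, WNaz, WEey, WEez, WEby, WEbz, WEay, WEaz, UNey, UNez, UNby, UNbz, UNay, UNaz, UEey, UEez, UEby, UEbz, UEay, UEaz. Columns: B, C.
{WNey, WNez, WEey, WEez} → row (3,1) (1,0)
{WNby, WNbz, WEby, WEbz} → row (0,0) (1,0)
{WNay, WNaz, WEay, WEaz} → row (7,1) (1,0)
{UNey, UNez, UNby, UNbz, UNay, UNaz} → row (0,8) (0,8)
{UEey, UEez, UEby, UEbz, UEay, UEaz} → row (8,0) (8,0)
That's 5 distinct rows out of 24 strategies.

5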